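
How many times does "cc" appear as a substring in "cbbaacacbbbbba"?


Searching for "cc" in "cbbaacacbbbbba"
Scanning each position:
  Position 0: "cb" => no
  Position 1: "bb" => no
  Position 2: "ba" => no
  Position 3: "aa" => no
  Position 4: "ac" => no
  Position 5: "ca" => no
  Position 6: "ac" => no
  Position 7: "cb" => no
  Position 8: "bb" => no
  Position 9: "bb" => no
  Position 10: "bb" => no
  Position 11: "bb" => no
  Position 12: "ba" => no
Total occurrences: 0

0


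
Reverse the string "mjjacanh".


Input: mjjacanh
Reading characters right to left:
  Position 7: 'h'
  Position 6: 'n'
  Position 5: 'a'
  Position 4: 'c'
  Position 3: 'a'
  Position 2: 'j'
  Position 1: 'j'
  Position 0: 'm'
Reversed: hnacajjm

hnacajjm


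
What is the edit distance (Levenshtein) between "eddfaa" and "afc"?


Computing edit distance: "eddfaa" -> "afc"
DP table:
           a    f    c
      0    1    2    3
  e   1    1    2    3
  d   2    2    2    3
  d   3    3    3    3
  f   4    4    3    4
  a   5    4    4    4
  a   6    5    5    5
Edit distance = dp[6][3] = 5

5


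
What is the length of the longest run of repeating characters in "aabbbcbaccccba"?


Input: "aabbbcbaccccba"
Scanning for longest run:
  Position 1 ('a'): continues run of 'a', length=2
  Position 2 ('b'): new char, reset run to 1
  Position 3 ('b'): continues run of 'b', length=2
  Position 4 ('b'): continues run of 'b', length=3
  Position 5 ('c'): new char, reset run to 1
  Position 6 ('b'): new char, reset run to 1
  Position 7 ('a'): new char, reset run to 1
  Position 8 ('c'): new char, reset run to 1
  Position 9 ('c'): continues run of 'c', length=2
  Position 10 ('c'): continues run of 'c', length=3
  Position 11 ('c'): continues run of 'c', length=4
  Position 12 ('b'): new char, reset run to 1
  Position 13 ('a'): new char, reset run to 1
Longest run: 'c' with length 4

4


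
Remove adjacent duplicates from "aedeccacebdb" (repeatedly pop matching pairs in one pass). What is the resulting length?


Input: aedeccacebdb
Stack-based adjacent duplicate removal:
  Read 'a': push. Stack: a
  Read 'e': push. Stack: ae
  Read 'd': push. Stack: aed
  Read 'e': push. Stack: aede
  Read 'c': push. Stack: aedec
  Read 'c': matches stack top 'c' => pop. Stack: aede
  Read 'a': push. Stack: aedea
  Read 'c': push. Stack: aedeac
  Read 'e': push. Stack: aedeace
  Read 'b': push. Stack: aedeaceb
  Read 'd': push. Stack: aedeacebd
  Read 'b': push. Stack: aedeacebdb
Final stack: "aedeacebdb" (length 10)

10


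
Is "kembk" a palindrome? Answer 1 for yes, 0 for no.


Input: kembk
Reversed: kbmek
  Compare pos 0 ('k') with pos 4 ('k'): match
  Compare pos 1 ('e') with pos 3 ('b'): MISMATCH
Result: not a palindrome

0


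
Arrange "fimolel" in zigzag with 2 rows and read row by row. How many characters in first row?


Zigzag "fimolel" into 2 rows:
Placing characters:
  'f' => row 0
  'i' => row 1
  'm' => row 0
  'o' => row 1
  'l' => row 0
  'e' => row 1
  'l' => row 0
Rows:
  Row 0: "fmll"
  Row 1: "ioe"
First row length: 4

4


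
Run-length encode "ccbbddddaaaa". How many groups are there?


Input: ccbbddddaaaa
Scanning for consecutive runs:
  Group 1: 'c' x 2 (positions 0-1)
  Group 2: 'b' x 2 (positions 2-3)
  Group 3: 'd' x 4 (positions 4-7)
  Group 4: 'a' x 4 (positions 8-11)
Total groups: 4

4


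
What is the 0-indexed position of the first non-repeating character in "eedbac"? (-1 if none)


Input: eedbac
Character frequencies:
  'a': 1
  'b': 1
  'c': 1
  'd': 1
  'e': 2
Scanning left to right for freq == 1:
  Position 0 ('e'): freq=2, skip
  Position 1 ('e'): freq=2, skip
  Position 2 ('d'): unique! => answer = 2

2


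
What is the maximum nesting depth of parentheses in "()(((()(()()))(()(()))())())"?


Input: "()(((()(()()))(()(()))())())"
Tracking depth:
  Position 0 '(': depth becomes 1
  Position 1 ')': depth becomes 0
  Position 2 '(': depth becomes 1
  Position 3 '(': depth becomes 2
  Position 4 '(': depth becomes 3
  Position 5 '(': depth becomes 4
  Position 6 ')': depth becomes 3
  Position 7 '(': depth becomes 4
  Position 8 '(': depth becomes 5
  Position 9 ')': depth becomes 4
  Position 10 '(': depth becomes 5
  Position 11 ')': depth becomes 4
  Position 12 ')': depth becomes 3
  Position 13 ')': depth becomes 2
  Position 14 '(': depth becomes 3
  Position 15 '(': depth becomes 4
  Position 16 ')': depth becomes 3
  Position 17 '(': depth becomes 4
  Position 18 '(': depth becomes 5
  Position 19 ')': depth becomes 4
  Position 20 ')': depth becomes 3
  Position 21 ')': depth becomes 2
  Position 22 '(': depth becomes 3
  Position 23 ')': depth becomes 2
  Position 24 ')': depth becomes 1
  Position 25 '(': depth becomes 2
  Position 26 ')': depth becomes 1
  Position 27 ')': depth becomes 0
Maximum depth reached: 5

5


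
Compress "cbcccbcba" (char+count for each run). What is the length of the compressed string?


Input: cbcccbcba
Runs:
  'c' x 1 => "c1"
  'b' x 1 => "b1"
  'c' x 3 => "c3"
  'b' x 1 => "b1"
  'c' x 1 => "c1"
  'b' x 1 => "b1"
  'a' x 1 => "a1"
Compressed: "c1b1c3b1c1b1a1"
Compressed length: 14

14


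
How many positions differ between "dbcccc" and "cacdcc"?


Comparing "dbcccc" and "cacdcc" position by position:
  Position 0: 'd' vs 'c' => DIFFER
  Position 1: 'b' vs 'a' => DIFFER
  Position 2: 'c' vs 'c' => same
  Position 3: 'c' vs 'd' => DIFFER
  Position 4: 'c' vs 'c' => same
  Position 5: 'c' vs 'c' => same
Positions that differ: 3

3


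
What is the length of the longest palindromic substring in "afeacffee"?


Input: "afeacffee"
Checking substrings for palindromes:
  [5:7] "ff" (len 2) => palindrome
  [7:9] "ee" (len 2) => palindrome
Longest palindromic substring: "ff" with length 2

2


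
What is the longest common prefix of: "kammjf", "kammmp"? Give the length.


Words: kammjf, kammmp
  Position 0: all 'k' => match
  Position 1: all 'a' => match
  Position 2: all 'm' => match
  Position 3: all 'm' => match
  Position 4: ('j', 'm') => mismatch, stop
LCP = "kamm" (length 4)

4


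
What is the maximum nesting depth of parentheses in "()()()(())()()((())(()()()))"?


Input: "()()()(())()()((())(()()()))"
Tracking depth:
  Position 0 '(': depth becomes 1
  Position 1 ')': depth becomes 0
  Position 2 '(': depth becomes 1
  Position 3 ')': depth becomes 0
  Position 4 '(': depth becomes 1
  Position 5 ')': depth becomes 0
  Position 6 '(': depth becomes 1
  Position 7 '(': depth becomes 2
  Position 8 ')': depth becomes 1
  Position 9 ')': depth becomes 0
  Position 10 '(': depth becomes 1
  Position 11 ')': depth becomes 0
  Position 12 '(': depth becomes 1
  Position 13 ')': depth becomes 0
  Position 14 '(': depth becomes 1
  Position 15 '(': depth becomes 2
  Position 16 '(': depth becomes 3
  Position 17 ')': depth becomes 2
  Position 18 ')': depth becomes 1
  Position 19 '(': depth becomes 2
  Position 20 '(': depth becomes 3
  Position 21 ')': depth becomes 2
  Position 22 '(': depth becomes 3
  Position 23 ')': depth becomes 2
  Position 24 '(': depth becomes 3
  Position 25 ')': depth becomes 2
  Position 26 ')': depth becomes 1
  Position 27 ')': depth becomes 0
Maximum depth reached: 3

3


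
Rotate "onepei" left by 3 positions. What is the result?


Input: "onepei", rotate left by 3
First 3 characters: "one"
Remaining characters: "pei"
Concatenate remaining + first: "pei" + "one" = "peione"

peione


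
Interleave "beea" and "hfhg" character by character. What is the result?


Interleaving "beea" and "hfhg":
  Position 0: 'b' from first, 'h' from second => "bh"
  Position 1: 'e' from first, 'f' from second => "ef"
  Position 2: 'e' from first, 'h' from second => "eh"
  Position 3: 'a' from first, 'g' from second => "ag"
Result: bhefehag

bhefehag


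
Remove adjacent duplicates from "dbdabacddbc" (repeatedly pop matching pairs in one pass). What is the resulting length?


Input: dbdabacddbc
Stack-based adjacent duplicate removal:
  Read 'd': push. Stack: d
  Read 'b': push. Stack: db
  Read 'd': push. Stack: dbd
  Read 'a': push. Stack: dbda
  Read 'b': push. Stack: dbdab
  Read 'a': push. Stack: dbdaba
  Read 'c': push. Stack: dbdabac
  Read 'd': push. Stack: dbdabacd
  Read 'd': matches stack top 'd' => pop. Stack: dbdabac
  Read 'b': push. Stack: dbdabacb
  Read 'c': push. Stack: dbdabacbc
Final stack: "dbdabacbc" (length 9)

9


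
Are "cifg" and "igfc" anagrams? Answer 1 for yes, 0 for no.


Strings: "cifg", "igfc"
Sorted first:  cfgi
Sorted second: cfgi
Sorted forms match => anagrams

1


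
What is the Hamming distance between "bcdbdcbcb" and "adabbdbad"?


Comparing "bcdbdcbcb" and "adabbdbad" position by position:
  Position 0: 'b' vs 'a' => differ
  Position 1: 'c' vs 'd' => differ
  Position 2: 'd' vs 'a' => differ
  Position 3: 'b' vs 'b' => same
  Position 4: 'd' vs 'b' => differ
  Position 5: 'c' vs 'd' => differ
  Position 6: 'b' vs 'b' => same
  Position 7: 'c' vs 'a' => differ
  Position 8: 'b' vs 'd' => differ
Total differences (Hamming distance): 7

7


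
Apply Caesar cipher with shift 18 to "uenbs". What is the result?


Caesar cipher: shift "uenbs" by 18
  'u' (pos 20) + 18 = pos 12 = 'm'
  'e' (pos 4) + 18 = pos 22 = 'w'
  'n' (pos 13) + 18 = pos 5 = 'f'
  'b' (pos 1) + 18 = pos 19 = 't'
  's' (pos 18) + 18 = pos 10 = 'k'
Result: mwftk

mwftk


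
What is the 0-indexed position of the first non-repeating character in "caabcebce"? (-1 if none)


Input: caabcebce
Character frequencies:
  'a': 2
  'b': 2
  'c': 3
  'e': 2
Scanning left to right for freq == 1:
  Position 0 ('c'): freq=3, skip
  Position 1 ('a'): freq=2, skip
  Position 2 ('a'): freq=2, skip
  Position 3 ('b'): freq=2, skip
  Position 4 ('c'): freq=3, skip
  Position 5 ('e'): freq=2, skip
  Position 6 ('b'): freq=2, skip
  Position 7 ('c'): freq=3, skip
  Position 8 ('e'): freq=2, skip
  No unique character found => answer = -1

-1


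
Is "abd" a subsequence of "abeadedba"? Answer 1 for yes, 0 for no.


Check if "abd" is a subsequence of "abeadedba"
Greedy scan:
  Position 0 ('a'): matches sub[0] = 'a'
  Position 1 ('b'): matches sub[1] = 'b'
  Position 2 ('e'): no match needed
  Position 3 ('a'): no match needed
  Position 4 ('d'): matches sub[2] = 'd'
  Position 5 ('e'): no match needed
  Position 6 ('d'): no match needed
  Position 7 ('b'): no match needed
  Position 8 ('a'): no match needed
All 3 characters matched => is a subsequence

1


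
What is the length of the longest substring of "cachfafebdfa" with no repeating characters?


Input: "cachfafebdfa"
Sliding window (track last position of each char):
  Position 0 ('c'): window [0,0] length 1 -- new best
  Position 1 ('a'): window [0,1] length 2 -- new best
  Position 2 ('c'): repeat (last at 0), move window start to 1
  Position 2 ('c'): window [1,2] length 2
  Position 3 ('h'): window [1,3] length 3 -- new best
  Position 4 ('f'): window [1,4] length 4 -- new best
  Position 5 ('a'): repeat (last at 1), move window start to 2
  Position 5 ('a'): window [2,5] length 4
  Position 6 ('f'): repeat (last at 4), move window start to 5
  Position 6 ('f'): window [5,6] length 2
  Position 7 ('e'): window [5,7] length 3
  Position 8 ('b'): window [5,8] length 4
  Position 9 ('d'): window [5,9] length 5 -- new best
  Position 10 ('f'): repeat (last at 6), move window start to 7
  Position 10 ('f'): window [7,10] length 4
  Position 11 ('a'): window [7,11] length 5
Longest substring with no repeats: "afebd" with length 5

5


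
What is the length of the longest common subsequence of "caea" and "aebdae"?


LCS of "caea" and "aebdae"
DP table:
           a    e    b    d    a    e
      0    0    0    0    0    0    0
  c   0    0    0    0    0    0    0
  a   0    1    1    1    1    1    1
  e   0    1    2    2    2    2    2
  a   0    1    2    2    2    3    3
LCS length = dp[4][6] = 3

3


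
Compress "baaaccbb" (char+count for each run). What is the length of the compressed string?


Input: baaaccbb
Runs:
  'b' x 1 => "b1"
  'a' x 3 => "a3"
  'c' x 2 => "c2"
  'b' x 2 => "b2"
Compressed: "b1a3c2b2"
Compressed length: 8

8


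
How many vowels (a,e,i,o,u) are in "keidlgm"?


Input: keidlgm
Checking each character:
  'k' at position 0: consonant
  'e' at position 1: vowel (running total: 1)
  'i' at position 2: vowel (running total: 2)
  'd' at position 3: consonant
  'l' at position 4: consonant
  'g' at position 5: consonant
  'm' at position 6: consonant
Total vowels: 2

2


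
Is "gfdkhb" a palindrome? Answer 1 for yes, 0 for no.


Input: gfdkhb
Reversed: bhkdfg
  Compare pos 0 ('g') with pos 5 ('b'): MISMATCH
  Compare pos 1 ('f') with pos 4 ('h'): MISMATCH
  Compare pos 2 ('d') with pos 3 ('k'): MISMATCH
Result: not a palindrome

0


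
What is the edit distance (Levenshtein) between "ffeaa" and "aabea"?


Computing edit distance: "ffeaa" -> "aabea"
DP table:
           a    a    b    e    a
      0    1    2    3    4    5
  f   1    1    2    3    4    5
  f   2    2    2    3    4    5
  e   3    3    3    3    3    4
  a   4    3    3    4    4    3
  a   5    4    3    4    5    4
Edit distance = dp[5][5] = 4

4


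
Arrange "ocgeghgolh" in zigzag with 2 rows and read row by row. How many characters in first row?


Zigzag "ocgeghgolh" into 2 rows:
Placing characters:
  'o' => row 0
  'c' => row 1
  'g' => row 0
  'e' => row 1
  'g' => row 0
  'h' => row 1
  'g' => row 0
  'o' => row 1
  'l' => row 0
  'h' => row 1
Rows:
  Row 0: "ogggl"
  Row 1: "cehoh"
First row length: 5

5


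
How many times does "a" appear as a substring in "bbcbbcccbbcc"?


Searching for "a" in "bbcbbcccbbcc"
Scanning each position:
  Position 0: "b" => no
  Position 1: "b" => no
  Position 2: "c" => no
  Position 3: "b" => no
  Position 4: "b" => no
  Position 5: "c" => no
  Position 6: "c" => no
  Position 7: "c" => no
  Position 8: "b" => no
  Position 9: "b" => no
  Position 10: "c" => no
  Position 11: "c" => no
Total occurrences: 0

0


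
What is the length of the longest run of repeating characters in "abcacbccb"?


Input: "abcacbccb"
Scanning for longest run:
  Position 1 ('b'): new char, reset run to 1
  Position 2 ('c'): new char, reset run to 1
  Position 3 ('a'): new char, reset run to 1
  Position 4 ('c'): new char, reset run to 1
  Position 5 ('b'): new char, reset run to 1
  Position 6 ('c'): new char, reset run to 1
  Position 7 ('c'): continues run of 'c', length=2
  Position 8 ('b'): new char, reset run to 1
Longest run: 'c' with length 2

2


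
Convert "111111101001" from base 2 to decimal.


Input: "111111101001" in base 2
Positional expansion:
  Digit '1' (value 1) x 2^11 = 2048
  Digit '1' (value 1) x 2^10 = 1024
  Digit '1' (value 1) x 2^9 = 512
  Digit '1' (value 1) x 2^8 = 256
  Digit '1' (value 1) x 2^7 = 128
  Digit '1' (value 1) x 2^6 = 64
  Digit '1' (value 1) x 2^5 = 32
  Digit '0' (value 0) x 2^4 = 0
  Digit '1' (value 1) x 2^3 = 8
  Digit '0' (value 0) x 2^2 = 0
  Digit '0' (value 0) x 2^1 = 0
  Digit '1' (value 1) x 2^0 = 1
Sum = 4073

4073


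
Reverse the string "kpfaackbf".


Input: kpfaackbf
Reading characters right to left:
  Position 8: 'f'
  Position 7: 'b'
  Position 6: 'k'
  Position 5: 'c'
  Position 4: 'a'
  Position 3: 'a'
  Position 2: 'f'
  Position 1: 'p'
  Position 0: 'k'
Reversed: fbkcaafpk

fbkcaafpk


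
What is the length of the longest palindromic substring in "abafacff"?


Input: "abafacff"
Checking substrings for palindromes:
  [0:3] "aba" (len 3) => palindrome
  [2:5] "afa" (len 3) => palindrome
  [6:8] "ff" (len 2) => palindrome
Longest palindromic substring: "aba" with length 3

3


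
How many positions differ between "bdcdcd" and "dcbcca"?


Comparing "bdcdcd" and "dcbcca" position by position:
  Position 0: 'b' vs 'd' => DIFFER
  Position 1: 'd' vs 'c' => DIFFER
  Position 2: 'c' vs 'b' => DIFFER
  Position 3: 'd' vs 'c' => DIFFER
  Position 4: 'c' vs 'c' => same
  Position 5: 'd' vs 'a' => DIFFER
Positions that differ: 5

5


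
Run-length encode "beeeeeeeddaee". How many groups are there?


Input: beeeeeeeddaee
Scanning for consecutive runs:
  Group 1: 'b' x 1 (positions 0-0)
  Group 2: 'e' x 7 (positions 1-7)
  Group 3: 'd' x 2 (positions 8-9)
  Group 4: 'a' x 1 (positions 10-10)
  Group 5: 'e' x 2 (positions 11-12)
Total groups: 5

5


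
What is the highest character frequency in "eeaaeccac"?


Input: eeaaeccac
Character counts:
  'a': 3
  'c': 3
  'e': 3
Maximum frequency: 3

3


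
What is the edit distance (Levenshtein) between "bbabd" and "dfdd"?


Computing edit distance: "bbabd" -> "dfdd"
DP table:
           d    f    d    d
      0    1    2    3    4
  b   1    1    2    3    4
  b   2    2    2    3    4
  a   3    3    3    3    4
  b   4    4    4    4    4
  d   5    4    5    4    4
Edit distance = dp[5][4] = 4

4


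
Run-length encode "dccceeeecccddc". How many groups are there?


Input: dccceeeecccddc
Scanning for consecutive runs:
  Group 1: 'd' x 1 (positions 0-0)
  Group 2: 'c' x 3 (positions 1-3)
  Group 3: 'e' x 4 (positions 4-7)
  Group 4: 'c' x 3 (positions 8-10)
  Group 5: 'd' x 2 (positions 11-12)
  Group 6: 'c' x 1 (positions 13-13)
Total groups: 6

6


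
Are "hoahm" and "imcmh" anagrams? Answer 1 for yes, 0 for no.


Strings: "hoahm", "imcmh"
Sorted first:  ahhmo
Sorted second: chimm
Differ at position 0: 'a' vs 'c' => not anagrams

0


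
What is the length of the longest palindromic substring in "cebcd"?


Input: "cebcd"
Checking substrings for palindromes:
  No multi-char palindromic substrings found
Longest palindromic substring: "c" with length 1

1


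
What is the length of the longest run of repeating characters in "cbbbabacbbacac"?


Input: "cbbbabacbbacac"
Scanning for longest run:
  Position 1 ('b'): new char, reset run to 1
  Position 2 ('b'): continues run of 'b', length=2
  Position 3 ('b'): continues run of 'b', length=3
  Position 4 ('a'): new char, reset run to 1
  Position 5 ('b'): new char, reset run to 1
  Position 6 ('a'): new char, reset run to 1
  Position 7 ('c'): new char, reset run to 1
  Position 8 ('b'): new char, reset run to 1
  Position 9 ('b'): continues run of 'b', length=2
  Position 10 ('a'): new char, reset run to 1
  Position 11 ('c'): new char, reset run to 1
  Position 12 ('a'): new char, reset run to 1
  Position 13 ('c'): new char, reset run to 1
Longest run: 'b' with length 3

3


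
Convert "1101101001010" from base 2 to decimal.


Input: "1101101001010" in base 2
Positional expansion:
  Digit '1' (value 1) x 2^12 = 4096
  Digit '1' (value 1) x 2^11 = 2048
  Digit '0' (value 0) x 2^10 = 0
  Digit '1' (value 1) x 2^9 = 512
  Digit '1' (value 1) x 2^8 = 256
  Digit '0' (value 0) x 2^7 = 0
  Digit '1' (value 1) x 2^6 = 64
  Digit '0' (value 0) x 2^5 = 0
  Digit '0' (value 0) x 2^4 = 0
  Digit '1' (value 1) x 2^3 = 8
  Digit '0' (value 0) x 2^2 = 0
  Digit '1' (value 1) x 2^1 = 2
  Digit '0' (value 0) x 2^0 = 0
Sum = 6986

6986


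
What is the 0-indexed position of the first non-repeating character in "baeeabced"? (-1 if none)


Input: baeeabced
Character frequencies:
  'a': 2
  'b': 2
  'c': 1
  'd': 1
  'e': 3
Scanning left to right for freq == 1:
  Position 0 ('b'): freq=2, skip
  Position 1 ('a'): freq=2, skip
  Position 2 ('e'): freq=3, skip
  Position 3 ('e'): freq=3, skip
  Position 4 ('a'): freq=2, skip
  Position 5 ('b'): freq=2, skip
  Position 6 ('c'): unique! => answer = 6

6


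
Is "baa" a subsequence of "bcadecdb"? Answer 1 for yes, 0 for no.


Check if "baa" is a subsequence of "bcadecdb"
Greedy scan:
  Position 0 ('b'): matches sub[0] = 'b'
  Position 1 ('c'): no match needed
  Position 2 ('a'): matches sub[1] = 'a'
  Position 3 ('d'): no match needed
  Position 4 ('e'): no match needed
  Position 5 ('c'): no match needed
  Position 6 ('d'): no match needed
  Position 7 ('b'): no match needed
Only matched 2/3 characters => not a subsequence

0


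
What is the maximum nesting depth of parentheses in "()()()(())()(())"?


Input: "()()()(())()(())"
Tracking depth:
  Position 0 '(': depth becomes 1
  Position 1 ')': depth becomes 0
  Position 2 '(': depth becomes 1
  Position 3 ')': depth becomes 0
  Position 4 '(': depth becomes 1
  Position 5 ')': depth becomes 0
  Position 6 '(': depth becomes 1
  Position 7 '(': depth becomes 2
  Position 8 ')': depth becomes 1
  Position 9 ')': depth becomes 0
  Position 10 '(': depth becomes 1
  Position 11 ')': depth becomes 0
  Position 12 '(': depth becomes 1
  Position 13 '(': depth becomes 2
  Position 14 ')': depth becomes 1
  Position 15 ')': depth becomes 0
Maximum depth reached: 2

2


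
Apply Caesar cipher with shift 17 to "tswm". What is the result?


Caesar cipher: shift "tswm" by 17
  't' (pos 19) + 17 = pos 10 = 'k'
  's' (pos 18) + 17 = pos 9 = 'j'
  'w' (pos 22) + 17 = pos 13 = 'n'
  'm' (pos 12) + 17 = pos 3 = 'd'
Result: kjnd

kjnd


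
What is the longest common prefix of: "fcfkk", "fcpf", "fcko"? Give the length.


Words: fcfkk, fcpf, fcko
  Position 0: all 'f' => match
  Position 1: all 'c' => match
  Position 2: ('f', 'p', 'k') => mismatch, stop
LCP = "fc" (length 2)

2


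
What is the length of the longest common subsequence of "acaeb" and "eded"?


LCS of "acaeb" and "eded"
DP table:
           e    d    e    d
      0    0    0    0    0
  a   0    0    0    0    0
  c   0    0    0    0    0
  a   0    0    0    0    0
  e   0    1    1    1    1
  b   0    1    1    1    1
LCS length = dp[5][4] = 1

1


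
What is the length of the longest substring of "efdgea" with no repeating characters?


Input: "efdgea"
Sliding window (track last position of each char):
  Position 0 ('e'): window [0,0] length 1 -- new best
  Position 1 ('f'): window [0,1] length 2 -- new best
  Position 2 ('d'): window [0,2] length 3 -- new best
  Position 3 ('g'): window [0,3] length 4 -- new best
  Position 4 ('e'): repeat (last at 0), move window start to 1
  Position 4 ('e'): window [1,4] length 4
  Position 5 ('a'): window [1,5] length 5 -- new best
Longest substring with no repeats: "fdgea" with length 5

5


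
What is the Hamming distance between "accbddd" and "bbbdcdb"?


Comparing "accbddd" and "bbbdcdb" position by position:
  Position 0: 'a' vs 'b' => differ
  Position 1: 'c' vs 'b' => differ
  Position 2: 'c' vs 'b' => differ
  Position 3: 'b' vs 'd' => differ
  Position 4: 'd' vs 'c' => differ
  Position 5: 'd' vs 'd' => same
  Position 6: 'd' vs 'b' => differ
Total differences (Hamming distance): 6

6


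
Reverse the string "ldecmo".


Input: ldecmo
Reading characters right to left:
  Position 5: 'o'
  Position 4: 'm'
  Position 3: 'c'
  Position 2: 'e'
  Position 1: 'd'
  Position 0: 'l'
Reversed: omcedl

omcedl


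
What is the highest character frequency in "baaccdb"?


Input: baaccdb
Character counts:
  'a': 2
  'b': 2
  'c': 2
  'd': 1
Maximum frequency: 2

2


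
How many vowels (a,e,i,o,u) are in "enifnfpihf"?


Input: enifnfpihf
Checking each character:
  'e' at position 0: vowel (running total: 1)
  'n' at position 1: consonant
  'i' at position 2: vowel (running total: 2)
  'f' at position 3: consonant
  'n' at position 4: consonant
  'f' at position 5: consonant
  'p' at position 6: consonant
  'i' at position 7: vowel (running total: 3)
  'h' at position 8: consonant
  'f' at position 9: consonant
Total vowels: 3

3


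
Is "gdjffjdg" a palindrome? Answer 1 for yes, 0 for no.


Input: gdjffjdg
Reversed: gdjffjdg
  Compare pos 0 ('g') with pos 7 ('g'): match
  Compare pos 1 ('d') with pos 6 ('d'): match
  Compare pos 2 ('j') with pos 5 ('j'): match
  Compare pos 3 ('f') with pos 4 ('f'): match
Result: palindrome

1


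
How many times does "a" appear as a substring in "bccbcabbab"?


Searching for "a" in "bccbcabbab"
Scanning each position:
  Position 0: "b" => no
  Position 1: "c" => no
  Position 2: "c" => no
  Position 3: "b" => no
  Position 4: "c" => no
  Position 5: "a" => MATCH
  Position 6: "b" => no
  Position 7: "b" => no
  Position 8: "a" => MATCH
  Position 9: "b" => no
Total occurrences: 2

2


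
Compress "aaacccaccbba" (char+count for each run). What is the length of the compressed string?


Input: aaacccaccbba
Runs:
  'a' x 3 => "a3"
  'c' x 3 => "c3"
  'a' x 1 => "a1"
  'c' x 2 => "c2"
  'b' x 2 => "b2"
  'a' x 1 => "a1"
Compressed: "a3c3a1c2b2a1"
Compressed length: 12

12


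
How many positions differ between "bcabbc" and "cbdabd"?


Comparing "bcabbc" and "cbdabd" position by position:
  Position 0: 'b' vs 'c' => DIFFER
  Position 1: 'c' vs 'b' => DIFFER
  Position 2: 'a' vs 'd' => DIFFER
  Position 3: 'b' vs 'a' => DIFFER
  Position 4: 'b' vs 'b' => same
  Position 5: 'c' vs 'd' => DIFFER
Positions that differ: 5

5


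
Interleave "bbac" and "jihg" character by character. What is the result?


Interleaving "bbac" and "jihg":
  Position 0: 'b' from first, 'j' from second => "bj"
  Position 1: 'b' from first, 'i' from second => "bi"
  Position 2: 'a' from first, 'h' from second => "ah"
  Position 3: 'c' from first, 'g' from second => "cg"
Result: bjbiahcg

bjbiahcg


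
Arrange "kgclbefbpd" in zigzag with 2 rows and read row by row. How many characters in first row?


Zigzag "kgclbefbpd" into 2 rows:
Placing characters:
  'k' => row 0
  'g' => row 1
  'c' => row 0
  'l' => row 1
  'b' => row 0
  'e' => row 1
  'f' => row 0
  'b' => row 1
  'p' => row 0
  'd' => row 1
Rows:
  Row 0: "kcbfp"
  Row 1: "glebd"
First row length: 5

5


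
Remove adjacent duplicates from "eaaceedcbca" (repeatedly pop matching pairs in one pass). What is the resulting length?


Input: eaaceedcbca
Stack-based adjacent duplicate removal:
  Read 'e': push. Stack: e
  Read 'a': push. Stack: ea
  Read 'a': matches stack top 'a' => pop. Stack: e
  Read 'c': push. Stack: ec
  Read 'e': push. Stack: ece
  Read 'e': matches stack top 'e' => pop. Stack: ec
  Read 'd': push. Stack: ecd
  Read 'c': push. Stack: ecdc
  Read 'b': push. Stack: ecdcb
  Read 'c': push. Stack: ecdcbc
  Read 'a': push. Stack: ecdcbca
Final stack: "ecdcbca" (length 7)

7


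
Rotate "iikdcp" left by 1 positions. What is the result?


Input: "iikdcp", rotate left by 1
First 1 characters: "i"
Remaining characters: "ikdcp"
Concatenate remaining + first: "ikdcp" + "i" = "ikdcpi"

ikdcpi


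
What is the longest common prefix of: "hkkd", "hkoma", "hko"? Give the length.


Words: hkkd, hkoma, hko
  Position 0: all 'h' => match
  Position 1: all 'k' => match
  Position 2: ('k', 'o', 'o') => mismatch, stop
LCP = "hk" (length 2)

2


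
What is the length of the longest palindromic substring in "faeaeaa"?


Input: "faeaeaa"
Checking substrings for palindromes:
  [1:6] "aeaea" (len 5) => palindrome
  [1:4] "aea" (len 3) => palindrome
  [2:5] "eae" (len 3) => palindrome
  [3:6] "aea" (len 3) => palindrome
  [5:7] "aa" (len 2) => palindrome
Longest palindromic substring: "aeaea" with length 5

5


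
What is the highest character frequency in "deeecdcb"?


Input: deeecdcb
Character counts:
  'b': 1
  'c': 2
  'd': 2
  'e': 3
Maximum frequency: 3

3


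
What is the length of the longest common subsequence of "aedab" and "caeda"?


LCS of "aedab" and "caeda"
DP table:
           c    a    e    d    a
      0    0    0    0    0    0
  a   0    0    1    1    1    1
  e   0    0    1    2    2    2
  d   0    0    1    2    3    3
  a   0    0    1    2    3    4
  b   0    0    1    2    3    4
LCS length = dp[5][5] = 4

4


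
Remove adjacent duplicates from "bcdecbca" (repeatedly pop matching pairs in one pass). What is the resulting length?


Input: bcdecbca
Stack-based adjacent duplicate removal:
  Read 'b': push. Stack: b
  Read 'c': push. Stack: bc
  Read 'd': push. Stack: bcd
  Read 'e': push. Stack: bcde
  Read 'c': push. Stack: bcdec
  Read 'b': push. Stack: bcdecb
  Read 'c': push. Stack: bcdecbc
  Read 'a': push. Stack: bcdecbca
Final stack: "bcdecbca" (length 8)

8


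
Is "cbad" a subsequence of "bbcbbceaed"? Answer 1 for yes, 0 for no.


Check if "cbad" is a subsequence of "bbcbbceaed"
Greedy scan:
  Position 0 ('b'): no match needed
  Position 1 ('b'): no match needed
  Position 2 ('c'): matches sub[0] = 'c'
  Position 3 ('b'): matches sub[1] = 'b'
  Position 4 ('b'): no match needed
  Position 5 ('c'): no match needed
  Position 6 ('e'): no match needed
  Position 7 ('a'): matches sub[2] = 'a'
  Position 8 ('e'): no match needed
  Position 9 ('d'): matches sub[3] = 'd'
All 4 characters matched => is a subsequence

1


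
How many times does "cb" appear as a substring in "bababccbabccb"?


Searching for "cb" in "bababccbabccb"
Scanning each position:
  Position 0: "ba" => no
  Position 1: "ab" => no
  Position 2: "ba" => no
  Position 3: "ab" => no
  Position 4: "bc" => no
  Position 5: "cc" => no
  Position 6: "cb" => MATCH
  Position 7: "ba" => no
  Position 8: "ab" => no
  Position 9: "bc" => no
  Position 10: "cc" => no
  Position 11: "cb" => MATCH
Total occurrences: 2

2


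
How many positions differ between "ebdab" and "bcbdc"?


Comparing "ebdab" and "bcbdc" position by position:
  Position 0: 'e' vs 'b' => DIFFER
  Position 1: 'b' vs 'c' => DIFFER
  Position 2: 'd' vs 'b' => DIFFER
  Position 3: 'a' vs 'd' => DIFFER
  Position 4: 'b' vs 'c' => DIFFER
Positions that differ: 5

5


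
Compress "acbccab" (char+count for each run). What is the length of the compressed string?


Input: acbccab
Runs:
  'a' x 1 => "a1"
  'c' x 1 => "c1"
  'b' x 1 => "b1"
  'c' x 2 => "c2"
  'a' x 1 => "a1"
  'b' x 1 => "b1"
Compressed: "a1c1b1c2a1b1"
Compressed length: 12

12


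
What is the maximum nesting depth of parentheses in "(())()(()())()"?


Input: "(())()(()())()"
Tracking depth:
  Position 0 '(': depth becomes 1
  Position 1 '(': depth becomes 2
  Position 2 ')': depth becomes 1
  Position 3 ')': depth becomes 0
  Position 4 '(': depth becomes 1
  Position 5 ')': depth becomes 0
  Position 6 '(': depth becomes 1
  Position 7 '(': depth becomes 2
  Position 8 ')': depth becomes 1
  Position 9 '(': depth becomes 2
  Position 10 ')': depth becomes 1
  Position 11 ')': depth becomes 0
  Position 12 '(': depth becomes 1
  Position 13 ')': depth becomes 0
Maximum depth reached: 2

2


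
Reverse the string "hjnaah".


Input: hjnaah
Reading characters right to left:
  Position 5: 'h'
  Position 4: 'a'
  Position 3: 'a'
  Position 2: 'n'
  Position 1: 'j'
  Position 0: 'h'
Reversed: haanjh

haanjh


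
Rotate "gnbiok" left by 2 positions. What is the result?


Input: "gnbiok", rotate left by 2
First 2 characters: "gn"
Remaining characters: "biok"
Concatenate remaining + first: "biok" + "gn" = "biokgn"

biokgn


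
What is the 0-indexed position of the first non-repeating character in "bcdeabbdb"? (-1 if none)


Input: bcdeabbdb
Character frequencies:
  'a': 1
  'b': 4
  'c': 1
  'd': 2
  'e': 1
Scanning left to right for freq == 1:
  Position 0 ('b'): freq=4, skip
  Position 1 ('c'): unique! => answer = 1

1


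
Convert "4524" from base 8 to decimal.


Input: "4524" in base 8
Positional expansion:
  Digit '4' (value 4) x 8^3 = 2048
  Digit '5' (value 5) x 8^2 = 320
  Digit '2' (value 2) x 8^1 = 16
  Digit '4' (value 4) x 8^0 = 4
Sum = 2388

2388


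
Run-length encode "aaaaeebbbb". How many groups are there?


Input: aaaaeebbbb
Scanning for consecutive runs:
  Group 1: 'a' x 4 (positions 0-3)
  Group 2: 'e' x 2 (positions 4-5)
  Group 3: 'b' x 4 (positions 6-9)
Total groups: 3

3


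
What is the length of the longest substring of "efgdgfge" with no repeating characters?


Input: "efgdgfge"
Sliding window (track last position of each char):
  Position 0 ('e'): window [0,0] length 1 -- new best
  Position 1 ('f'): window [0,1] length 2 -- new best
  Position 2 ('g'): window [0,2] length 3 -- new best
  Position 3 ('d'): window [0,3] length 4 -- new best
  Position 4 ('g'): repeat (last at 2), move window start to 3
  Position 4 ('g'): window [3,4] length 2
  Position 5 ('f'): window [3,5] length 3
  Position 6 ('g'): repeat (last at 4), move window start to 5
  Position 6 ('g'): window [5,6] length 2
  Position 7 ('e'): window [5,7] length 3
Longest substring with no repeats: "efgd" with length 4

4


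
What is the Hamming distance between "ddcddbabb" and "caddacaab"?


Comparing "ddcddbabb" and "caddacaab" position by position:
  Position 0: 'd' vs 'c' => differ
  Position 1: 'd' vs 'a' => differ
  Position 2: 'c' vs 'd' => differ
  Position 3: 'd' vs 'd' => same
  Position 4: 'd' vs 'a' => differ
  Position 5: 'b' vs 'c' => differ
  Position 6: 'a' vs 'a' => same
  Position 7: 'b' vs 'a' => differ
  Position 8: 'b' vs 'b' => same
Total differences (Hamming distance): 6

6


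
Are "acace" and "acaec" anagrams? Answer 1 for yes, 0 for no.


Strings: "acace", "acaec"
Sorted first:  aacce
Sorted second: aacce
Sorted forms match => anagrams

1


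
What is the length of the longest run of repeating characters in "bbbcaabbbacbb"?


Input: "bbbcaabbbacbb"
Scanning for longest run:
  Position 1 ('b'): continues run of 'b', length=2
  Position 2 ('b'): continues run of 'b', length=3
  Position 3 ('c'): new char, reset run to 1
  Position 4 ('a'): new char, reset run to 1
  Position 5 ('a'): continues run of 'a', length=2
  Position 6 ('b'): new char, reset run to 1
  Position 7 ('b'): continues run of 'b', length=2
  Position 8 ('b'): continues run of 'b', length=3
  Position 9 ('a'): new char, reset run to 1
  Position 10 ('c'): new char, reset run to 1
  Position 11 ('b'): new char, reset run to 1
  Position 12 ('b'): continues run of 'b', length=2
Longest run: 'b' with length 3

3


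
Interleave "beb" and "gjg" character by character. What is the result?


Interleaving "beb" and "gjg":
  Position 0: 'b' from first, 'g' from second => "bg"
  Position 1: 'e' from first, 'j' from second => "ej"
  Position 2: 'b' from first, 'g' from second => "bg"
Result: bgejbg

bgejbg


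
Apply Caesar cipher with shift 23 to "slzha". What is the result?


Caesar cipher: shift "slzha" by 23
  's' (pos 18) + 23 = pos 15 = 'p'
  'l' (pos 11) + 23 = pos 8 = 'i'
  'z' (pos 25) + 23 = pos 22 = 'w'
  'h' (pos 7) + 23 = pos 4 = 'e'
  'a' (pos 0) + 23 = pos 23 = 'x'
Result: piwex

piwex


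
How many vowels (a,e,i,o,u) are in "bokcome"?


Input: bokcome
Checking each character:
  'b' at position 0: consonant
  'o' at position 1: vowel (running total: 1)
  'k' at position 2: consonant
  'c' at position 3: consonant
  'o' at position 4: vowel (running total: 2)
  'm' at position 5: consonant
  'e' at position 6: vowel (running total: 3)
Total vowels: 3

3


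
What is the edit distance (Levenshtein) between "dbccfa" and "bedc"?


Computing edit distance: "dbccfa" -> "bedc"
DP table:
           b    e    d    c
      0    1    2    3    4
  d   1    1    2    2    3
  b   2    1    2    3    3
  c   3    2    2    3    3
  c   4    3    3    3    3
  f   5    4    4    4    4
  a   6    5    5    5    5
Edit distance = dp[6][4] = 5

5


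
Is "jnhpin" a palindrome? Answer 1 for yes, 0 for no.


Input: jnhpin
Reversed: niphnj
  Compare pos 0 ('j') with pos 5 ('n'): MISMATCH
  Compare pos 1 ('n') with pos 4 ('i'): MISMATCH
  Compare pos 2 ('h') with pos 3 ('p'): MISMATCH
Result: not a palindrome

0


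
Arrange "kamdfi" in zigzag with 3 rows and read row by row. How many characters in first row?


Zigzag "kamdfi" into 3 rows:
Placing characters:
  'k' => row 0
  'a' => row 1
  'm' => row 2
  'd' => row 1
  'f' => row 0
  'i' => row 1
Rows:
  Row 0: "kf"
  Row 1: "adi"
  Row 2: "m"
First row length: 2

2


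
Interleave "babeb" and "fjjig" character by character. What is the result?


Interleaving "babeb" and "fjjig":
  Position 0: 'b' from first, 'f' from second => "bf"
  Position 1: 'a' from first, 'j' from second => "aj"
  Position 2: 'b' from first, 'j' from second => "bj"
  Position 3: 'e' from first, 'i' from second => "ei"
  Position 4: 'b' from first, 'g' from second => "bg"
Result: bfajbjeibg

bfajbjeibg


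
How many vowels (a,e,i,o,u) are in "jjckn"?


Input: jjckn
Checking each character:
  'j' at position 0: consonant
  'j' at position 1: consonant
  'c' at position 2: consonant
  'k' at position 3: consonant
  'n' at position 4: consonant
Total vowels: 0

0


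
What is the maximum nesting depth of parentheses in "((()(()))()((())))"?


Input: "((()(()))()((())))"
Tracking depth:
  Position 0 '(': depth becomes 1
  Position 1 '(': depth becomes 2
  Position 2 '(': depth becomes 3
  Position 3 ')': depth becomes 2
  Position 4 '(': depth becomes 3
  Position 5 '(': depth becomes 4
  Position 6 ')': depth becomes 3
  Position 7 ')': depth becomes 2
  Position 8 ')': depth becomes 1
  Position 9 '(': depth becomes 2
  Position 10 ')': depth becomes 1
  Position 11 '(': depth becomes 2
  Position 12 '(': depth becomes 3
  Position 13 '(': depth becomes 4
  Position 14 ')': depth becomes 3
  Position 15 ')': depth becomes 2
  Position 16 ')': depth becomes 1
  Position 17 ')': depth becomes 0
Maximum depth reached: 4

4


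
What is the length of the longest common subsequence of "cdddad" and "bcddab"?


LCS of "cdddad" and "bcddab"
DP table:
           b    c    d    d    a    b
      0    0    0    0    0    0    0
  c   0    0    1    1    1    1    1
  d   0    0    1    2    2    2    2
  d   0    0    1    2    3    3    3
  d   0    0    1    2    3    3    3
  a   0    0    1    2    3    4    4
  d   0    0    1    2    3    4    4
LCS length = dp[6][6] = 4

4


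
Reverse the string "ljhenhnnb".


Input: ljhenhnnb
Reading characters right to left:
  Position 8: 'b'
  Position 7: 'n'
  Position 6: 'n'
  Position 5: 'h'
  Position 4: 'n'
  Position 3: 'e'
  Position 2: 'h'
  Position 1: 'j'
  Position 0: 'l'
Reversed: bnnhnehjl

bnnhnehjl


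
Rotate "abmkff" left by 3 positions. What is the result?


Input: "abmkff", rotate left by 3
First 3 characters: "abm"
Remaining characters: "kff"
Concatenate remaining + first: "kff" + "abm" = "kffabm"

kffabm


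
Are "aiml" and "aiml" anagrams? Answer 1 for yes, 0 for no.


Strings: "aiml", "aiml"
Sorted first:  ailm
Sorted second: ailm
Sorted forms match => anagrams

1


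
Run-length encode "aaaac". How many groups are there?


Input: aaaac
Scanning for consecutive runs:
  Group 1: 'a' x 4 (positions 0-3)
  Group 2: 'c' x 1 (positions 4-4)
Total groups: 2

2


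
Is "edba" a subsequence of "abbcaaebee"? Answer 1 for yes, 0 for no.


Check if "edba" is a subsequence of "abbcaaebee"
Greedy scan:
  Position 0 ('a'): no match needed
  Position 1 ('b'): no match needed
  Position 2 ('b'): no match needed
  Position 3 ('c'): no match needed
  Position 4 ('a'): no match needed
  Position 5 ('a'): no match needed
  Position 6 ('e'): matches sub[0] = 'e'
  Position 7 ('b'): no match needed
  Position 8 ('e'): no match needed
  Position 9 ('e'): no match needed
Only matched 1/4 characters => not a subsequence

0


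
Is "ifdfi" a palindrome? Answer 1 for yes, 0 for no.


Input: ifdfi
Reversed: ifdfi
  Compare pos 0 ('i') with pos 4 ('i'): match
  Compare pos 1 ('f') with pos 3 ('f'): match
Result: palindrome

1


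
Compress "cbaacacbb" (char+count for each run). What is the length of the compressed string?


Input: cbaacacbb
Runs:
  'c' x 1 => "c1"
  'b' x 1 => "b1"
  'a' x 2 => "a2"
  'c' x 1 => "c1"
  'a' x 1 => "a1"
  'c' x 1 => "c1"
  'b' x 2 => "b2"
Compressed: "c1b1a2c1a1c1b2"
Compressed length: 14

14


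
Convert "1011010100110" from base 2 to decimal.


Input: "1011010100110" in base 2
Positional expansion:
  Digit '1' (value 1) x 2^12 = 4096
  Digit '0' (value 0) x 2^11 = 0
  Digit '1' (value 1) x 2^10 = 1024
  Digit '1' (value 1) x 2^9 = 512
  Digit '0' (value 0) x 2^8 = 0
  Digit '1' (value 1) x 2^7 = 128
  Digit '0' (value 0) x 2^6 = 0
  Digit '1' (value 1) x 2^5 = 32
  Digit '0' (value 0) x 2^4 = 0
  Digit '0' (value 0) x 2^3 = 0
  Digit '1' (value 1) x 2^2 = 4
  Digit '1' (value 1) x 2^1 = 2
  Digit '0' (value 0) x 2^0 = 0
Sum = 5798

5798


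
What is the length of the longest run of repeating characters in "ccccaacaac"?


Input: "ccccaacaac"
Scanning for longest run:
  Position 1 ('c'): continues run of 'c', length=2
  Position 2 ('c'): continues run of 'c', length=3
  Position 3 ('c'): continues run of 'c', length=4
  Position 4 ('a'): new char, reset run to 1
  Position 5 ('a'): continues run of 'a', length=2
  Position 6 ('c'): new char, reset run to 1
  Position 7 ('a'): new char, reset run to 1
  Position 8 ('a'): continues run of 'a', length=2
  Position 9 ('c'): new char, reset run to 1
Longest run: 'c' with length 4

4
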